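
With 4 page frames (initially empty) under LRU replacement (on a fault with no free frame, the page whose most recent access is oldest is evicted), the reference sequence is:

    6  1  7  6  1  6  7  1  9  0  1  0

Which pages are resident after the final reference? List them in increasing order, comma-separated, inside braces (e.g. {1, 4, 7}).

6 → miss, frames {6}
1 → miss, frames {6,1}
7 → miss, frames {6,1,7}
6 → hit
1 → hit
6 → hit
7 → hit
1 → hit
9 → miss, frames {6,7,1,9}
0 → miss, evict 6, frames {7,1,9,0}
1 → hit
0 → hit

{0, 1, 7, 9}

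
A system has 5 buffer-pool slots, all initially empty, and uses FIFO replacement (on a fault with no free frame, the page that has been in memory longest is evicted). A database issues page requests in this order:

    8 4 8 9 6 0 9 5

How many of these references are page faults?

6

8 → miss, frames [8]
4 → miss, frames [8, 4]
8 → hit
9 → miss, frames [8, 4, 9]
6 → miss, frames [8, 4, 9, 6]
0 → miss, frames [8, 4, 9, 6, 0]
9 → hit
5 → miss, evict 8, frames [4, 9, 6, 0, 5]
Page faults: 6.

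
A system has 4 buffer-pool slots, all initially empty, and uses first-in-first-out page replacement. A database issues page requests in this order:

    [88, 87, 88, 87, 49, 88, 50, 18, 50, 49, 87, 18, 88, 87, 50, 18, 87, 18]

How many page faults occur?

88 -> miss, frames (88)
87 -> miss, frames (88 87)
88 -> hit
87 -> hit
49 -> miss, frames (88 87 49)
88 -> hit
50 -> miss, frames (88 87 49 50)
18 -> miss, evict 88, frames (87 49 50 18)
50 -> hit
49 -> hit
87 -> hit
18 -> hit
88 -> miss, evict 87, frames (49 50 18 88)
87 -> miss, evict 49, frames (50 18 88 87)
50 -> hit
18 -> hit
87 -> hit
18 -> hit
Page faults: 7.

7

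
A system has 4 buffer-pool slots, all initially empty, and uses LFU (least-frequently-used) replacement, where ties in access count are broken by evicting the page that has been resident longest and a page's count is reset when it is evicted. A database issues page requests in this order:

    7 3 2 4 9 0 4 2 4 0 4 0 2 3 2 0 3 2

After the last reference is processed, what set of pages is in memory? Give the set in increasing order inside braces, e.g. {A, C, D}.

{0, 2, 3, 4}

7 → miss, frames (7)
3 → miss, frames (7 3)
2 → miss, frames (7 3 2)
4 → miss, frames (7 3 2 4)
9 → miss, evict 7, frames (3 2 4 9)
0 → miss, evict 3, frames (2 4 9 0)
4 → hit
2 → hit
4 → hit
0 → hit
4 → hit
0 → hit
2 → hit
3 → miss, evict 9, frames (2 4 0 3)
2 → hit
0 → hit
3 → hit
2 → hit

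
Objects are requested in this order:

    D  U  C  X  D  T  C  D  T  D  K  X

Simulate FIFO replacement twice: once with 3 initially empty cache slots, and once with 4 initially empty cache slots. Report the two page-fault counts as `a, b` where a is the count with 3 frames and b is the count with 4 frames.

9, 7

3 frames: F F F F F F F . . . F F → 9 faults.
4 frames: F F F F . F . F . . F . → 7 faults.
7 < 9: adding a frame reduced faults, as is typical.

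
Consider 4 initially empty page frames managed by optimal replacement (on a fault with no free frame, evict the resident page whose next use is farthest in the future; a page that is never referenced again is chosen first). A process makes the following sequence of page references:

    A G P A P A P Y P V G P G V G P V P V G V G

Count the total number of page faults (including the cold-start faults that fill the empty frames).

5

A: fault, frames (A)
G: fault, frames (A G)
P: fault, frames (A G P)
A: hit
P: hit
A: hit
P: hit
Y: fault, frames (A G P Y)
P: hit
V: fault, evict Y, frames (A G P V)
G: hit
P: hit
G: hit
V: hit
G: hit
P: hit
V: hit
P: hit
V: hit
G: hit
V: hit
G: hit
Page faults: 5.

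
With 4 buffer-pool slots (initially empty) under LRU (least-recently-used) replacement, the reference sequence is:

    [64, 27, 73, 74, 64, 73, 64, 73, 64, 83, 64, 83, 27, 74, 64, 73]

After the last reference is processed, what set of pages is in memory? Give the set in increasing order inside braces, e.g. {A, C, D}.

{27, 64, 73, 74}

64 → miss, frames [64]
27 → miss, frames [64, 27]
73 → miss, frames [64, 27, 73]
74 → miss, frames [64, 27, 73, 74]
64 → hit
73 → hit
64 → hit
73 → hit
64 → hit
83 → miss, evict 27, frames [74, 73, 64, 83]
64 → hit
83 → hit
27 → miss, evict 74, frames [73, 64, 83, 27]
74 → miss, evict 73, frames [64, 83, 27, 74]
64 → hit
73 → miss, evict 83, frames [27, 74, 64, 73]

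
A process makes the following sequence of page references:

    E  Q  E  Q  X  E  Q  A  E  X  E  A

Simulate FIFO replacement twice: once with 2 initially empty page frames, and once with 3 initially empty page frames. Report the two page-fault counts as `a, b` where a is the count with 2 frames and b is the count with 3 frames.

2 frames: F F . . F F F F F F . F → 9 faults.
3 frames: F F . . F . . F F . . . → 5 faults.
5 < 9: adding a frame reduced faults, as is typical.

9, 5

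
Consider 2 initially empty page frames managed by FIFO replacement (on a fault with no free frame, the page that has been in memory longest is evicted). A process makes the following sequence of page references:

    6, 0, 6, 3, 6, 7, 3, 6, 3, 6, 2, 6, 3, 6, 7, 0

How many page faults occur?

12

6 → miss, frames {6}
0 → miss, frames {6,0}
6 → hit
3 → miss, evict 6, frames {0,3}
6 → miss, evict 0, frames {3,6}
7 → miss, evict 3, frames {6,7}
3 → miss, evict 6, frames {7,3}
6 → miss, evict 7, frames {3,6}
3 → hit
6 → hit
2 → miss, evict 3, frames {6,2}
6 → hit
3 → miss, evict 6, frames {2,3}
6 → miss, evict 2, frames {3,6}
7 → miss, evict 3, frames {6,7}
0 → miss, evict 6, frames {7,0}
Page faults: 12.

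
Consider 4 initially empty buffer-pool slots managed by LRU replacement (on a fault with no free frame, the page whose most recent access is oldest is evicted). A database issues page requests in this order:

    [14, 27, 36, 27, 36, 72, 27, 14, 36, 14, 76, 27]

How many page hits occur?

14: miss, frames {14}
27: miss, frames {14,27}
36: miss, frames {14,27,36}
27: hit
36: hit
72: miss, frames {14,27,36,72}
27: hit
14: hit
36: hit
14: hit
76: miss, evict 72, frames {27,36,14,76}
27: hit
Hits: 7.

7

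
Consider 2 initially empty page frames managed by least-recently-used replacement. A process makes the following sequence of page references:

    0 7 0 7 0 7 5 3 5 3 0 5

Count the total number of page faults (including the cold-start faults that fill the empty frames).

0 -> fault, frames (0)
7 -> fault, frames (0 7)
0 -> hit
7 -> hit
0 -> hit
7 -> hit
5 -> fault, evict 0, frames (7 5)
3 -> fault, evict 7, frames (5 3)
5 -> hit
3 -> hit
0 -> fault, evict 5, frames (3 0)
5 -> fault, evict 3, frames (0 5)
Page faults: 6.

6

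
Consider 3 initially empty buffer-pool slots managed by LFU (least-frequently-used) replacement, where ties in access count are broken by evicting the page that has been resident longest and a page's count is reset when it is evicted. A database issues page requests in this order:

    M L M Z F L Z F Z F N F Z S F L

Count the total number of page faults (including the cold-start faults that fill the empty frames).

M → miss, frames {M}
L → miss, frames {M,L}
M → hit
Z → miss, frames {M,L,Z}
F → miss, evict L, frames {M,Z,F}
L → miss, evict Z, frames {M,F,L}
Z → miss, evict F, frames {M,L,Z}
F → miss, evict L, frames {M,Z,F}
Z → hit
F → hit
N → miss, evict M, frames {Z,F,N}
F → hit
Z → hit
S → miss, evict N, frames {Z,F,S}
F → hit
L → miss, evict S, frames {Z,F,L}
Page faults: 10.

10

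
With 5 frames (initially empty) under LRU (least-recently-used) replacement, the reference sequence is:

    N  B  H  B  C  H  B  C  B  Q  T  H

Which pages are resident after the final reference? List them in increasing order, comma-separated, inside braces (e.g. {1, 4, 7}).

N -> miss, frames (N)
B -> miss, frames (N B)
H -> miss, frames (N B H)
B -> hit
C -> miss, frames (N H B C)
H -> hit
B -> hit
C -> hit
B -> hit
Q -> miss, frames (N H C B Q)
T -> miss, evict N, frames (H C B Q T)
H -> hit

{B, C, H, Q, T}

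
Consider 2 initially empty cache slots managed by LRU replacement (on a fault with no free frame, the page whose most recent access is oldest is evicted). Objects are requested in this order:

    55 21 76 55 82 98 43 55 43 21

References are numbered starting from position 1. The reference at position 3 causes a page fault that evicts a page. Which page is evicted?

55

pos 1: 55 -> fault, frames (55)
pos 2: 21 -> fault, frames (55 21)
pos 3: 76 -> fault, evict 55, frames (21 76)
At position 3, page 55 is evicted.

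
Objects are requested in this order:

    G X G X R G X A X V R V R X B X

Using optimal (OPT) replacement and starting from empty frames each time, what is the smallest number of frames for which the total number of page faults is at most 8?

f=1: 16 faults
f=2: 9 faults
f=3: 6 faults
f=4: 6 faults
f=5: 6 faults
f=6: 6 faults
Smallest f with faults ≤ 8 is 3.

3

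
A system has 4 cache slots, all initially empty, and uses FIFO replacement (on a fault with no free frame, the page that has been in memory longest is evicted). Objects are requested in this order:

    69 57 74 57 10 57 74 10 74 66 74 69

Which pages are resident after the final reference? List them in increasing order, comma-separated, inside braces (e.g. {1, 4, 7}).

{10, 66, 69, 74}

69 -> miss, frames (69)
57 -> miss, frames (69 57)
74 -> miss, frames (69 57 74)
57 -> hit
10 -> miss, frames (69 57 74 10)
57 -> hit
74 -> hit
10 -> hit
74 -> hit
66 -> miss, evict 69, frames (57 74 10 66)
74 -> hit
69 -> miss, evict 57, frames (74 10 66 69)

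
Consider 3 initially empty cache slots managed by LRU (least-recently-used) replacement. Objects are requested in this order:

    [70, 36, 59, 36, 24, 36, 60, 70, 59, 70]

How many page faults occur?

7

70 -> fault, frames (70)
36 -> fault, frames (70 36)
59 -> fault, frames (70 36 59)
36 -> hit
24 -> fault, evict 70, frames (59 36 24)
36 -> hit
60 -> fault, evict 59, frames (24 36 60)
70 -> fault, evict 24, frames (36 60 70)
59 -> fault, evict 36, frames (60 70 59)
70 -> hit
Page faults: 7.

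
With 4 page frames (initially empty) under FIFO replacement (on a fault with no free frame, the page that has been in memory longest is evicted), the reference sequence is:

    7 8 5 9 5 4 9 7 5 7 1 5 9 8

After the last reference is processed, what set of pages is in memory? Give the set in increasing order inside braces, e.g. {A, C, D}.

7 → miss, frames [7]
8 → miss, frames [7, 8]
5 → miss, frames [7, 8, 5]
9 → miss, frames [7, 8, 5, 9]
5 → hit
4 → miss, evict 7, frames [8, 5, 9, 4]
9 → hit
7 → miss, evict 8, frames [5, 9, 4, 7]
5 → hit
7 → hit
1 → miss, evict 5, frames [9, 4, 7, 1]
5 → miss, evict 9, frames [4, 7, 1, 5]
9 → miss, evict 4, frames [7, 1, 5, 9]
8 → miss, evict 7, frames [1, 5, 9, 8]

{1, 5, 8, 9}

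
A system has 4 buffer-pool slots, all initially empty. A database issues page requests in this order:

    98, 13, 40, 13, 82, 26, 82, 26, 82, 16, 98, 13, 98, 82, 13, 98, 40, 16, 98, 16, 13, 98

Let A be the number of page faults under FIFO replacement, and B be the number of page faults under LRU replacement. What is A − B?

Under FIFO: F F F . F F . . . F F F . F . . F F F . F . → 13 faults.
Under LRU: F F F . F F . . . F F F . . . . F F . . . . → 10 faults.
A − B = 13 − 10 = 3.

3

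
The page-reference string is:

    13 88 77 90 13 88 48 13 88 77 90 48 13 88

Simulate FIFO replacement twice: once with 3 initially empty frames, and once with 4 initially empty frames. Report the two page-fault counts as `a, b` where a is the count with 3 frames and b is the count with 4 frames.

11, 12

3 frames: F F F F F F F . . F F . F F → 11 faults.
4 frames: F F F F . . F F F F F F F F → 12 faults.
12 > 11: adding a frame increased faults — Belady's anomaly.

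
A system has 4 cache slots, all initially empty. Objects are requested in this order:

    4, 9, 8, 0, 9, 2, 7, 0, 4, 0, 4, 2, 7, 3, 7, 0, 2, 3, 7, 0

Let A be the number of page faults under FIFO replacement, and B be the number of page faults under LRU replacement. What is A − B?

Under FIFO: F F F F . F F . F . . . . F . F F . F . → 11 faults.
Under LRU: F F F F . F F . F . . . . F . F . . . . → 9 faults.
A − B = 11 − 9 = 2.

2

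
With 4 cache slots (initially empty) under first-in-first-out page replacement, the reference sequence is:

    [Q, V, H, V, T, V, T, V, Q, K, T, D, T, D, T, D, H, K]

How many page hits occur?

Q -> miss, frames (Q)
V -> miss, frames (Q V)
H -> miss, frames (Q V H)
V -> hit
T -> miss, frames (Q V H T)
V -> hit
T -> hit
V -> hit
Q -> hit
K -> miss, evict Q, frames (V H T K)
T -> hit
D -> miss, evict V, frames (H T K D)
T -> hit
D -> hit
T -> hit
D -> hit
H -> hit
K -> hit
Hits: 12.

12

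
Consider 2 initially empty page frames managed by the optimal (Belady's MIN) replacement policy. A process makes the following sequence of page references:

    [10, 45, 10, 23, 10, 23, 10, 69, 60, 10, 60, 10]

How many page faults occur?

5

10 -> fault, frames [10]
45 -> fault, frames [10, 45]
10 -> hit
23 -> fault, evict 45, frames [10, 23]
10 -> hit
23 -> hit
10 -> hit
69 -> fault, evict 23, frames [10, 69]
60 -> fault, evict 69, frames [10, 60]
10 -> hit
60 -> hit
10 -> hit
Page faults: 5.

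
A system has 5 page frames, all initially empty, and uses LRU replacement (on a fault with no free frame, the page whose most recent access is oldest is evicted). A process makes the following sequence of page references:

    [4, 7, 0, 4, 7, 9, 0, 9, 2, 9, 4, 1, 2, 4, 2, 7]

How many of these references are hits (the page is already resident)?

9

4 -> miss, frames {4}
7 -> miss, frames {4,7}
0 -> miss, frames {4,7,0}
4 -> hit
7 -> hit
9 -> miss, frames {0,4,7,9}
0 -> hit
9 -> hit
2 -> miss, frames {4,7,0,9,2}
9 -> hit
4 -> hit
1 -> miss, evict 7, frames {0,2,9,4,1}
2 -> hit
4 -> hit
2 -> hit
7 -> miss, evict 0, frames {9,1,4,2,7}
Hits: 9.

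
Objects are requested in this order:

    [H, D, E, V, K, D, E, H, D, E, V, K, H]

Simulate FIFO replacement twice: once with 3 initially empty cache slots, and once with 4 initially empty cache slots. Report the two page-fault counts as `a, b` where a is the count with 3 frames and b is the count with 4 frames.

10, 11

3 frames: F F F F F F F F . . F F . → 10 faults.
4 frames: F F F F F . . F F F F F F → 11 faults.
11 > 10: adding a frame increased faults — Belady's anomaly.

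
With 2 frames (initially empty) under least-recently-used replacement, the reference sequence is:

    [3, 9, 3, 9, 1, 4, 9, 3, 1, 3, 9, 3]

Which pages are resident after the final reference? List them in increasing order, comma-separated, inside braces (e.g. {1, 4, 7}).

3 -> miss, frames (3)
9 -> miss, frames (3 9)
3 -> hit
9 -> hit
1 -> miss, evict 3, frames (9 1)
4 -> miss, evict 9, frames (1 4)
9 -> miss, evict 1, frames (4 9)
3 -> miss, evict 4, frames (9 3)
1 -> miss, evict 9, frames (3 1)
3 -> hit
9 -> miss, evict 1, frames (3 9)
3 -> hit

{3, 9}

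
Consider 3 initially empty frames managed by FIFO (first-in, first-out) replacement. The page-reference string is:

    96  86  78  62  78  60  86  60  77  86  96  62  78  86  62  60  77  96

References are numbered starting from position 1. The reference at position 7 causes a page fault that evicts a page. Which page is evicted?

78

pos 1: 96 → fault, frames [96]
pos 2: 86 → fault, frames [96, 86]
pos 3: 78 → fault, frames [96, 86, 78]
pos 4: 62 → fault, evict 96, frames [86, 78, 62]
pos 5: 78 → hit
pos 6: 60 → fault, evict 86, frames [78, 62, 60]
pos 7: 86 → fault, evict 78, frames [62, 60, 86]
At position 7, page 78 is evicted.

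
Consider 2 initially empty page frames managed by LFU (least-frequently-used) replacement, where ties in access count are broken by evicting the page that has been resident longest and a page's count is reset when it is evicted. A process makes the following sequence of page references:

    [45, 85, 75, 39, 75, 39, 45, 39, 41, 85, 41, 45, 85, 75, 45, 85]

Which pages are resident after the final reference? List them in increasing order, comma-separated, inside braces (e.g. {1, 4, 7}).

45: fault, frames {45}
85: fault, frames {45,85}
75: fault, evict 45, frames {85,75}
39: fault, evict 85, frames {75,39}
75: hit
39: hit
45: fault, evict 75, frames {39,45}
39: hit
41: fault, evict 45, frames {39,41}
85: fault, evict 41, frames {39,85}
41: fault, evict 85, frames {39,41}
45: fault, evict 41, frames {39,45}
85: fault, evict 45, frames {39,85}
75: fault, evict 85, frames {39,75}
45: fault, evict 75, frames {39,45}
85: fault, evict 45, frames {39,85}

{39, 85}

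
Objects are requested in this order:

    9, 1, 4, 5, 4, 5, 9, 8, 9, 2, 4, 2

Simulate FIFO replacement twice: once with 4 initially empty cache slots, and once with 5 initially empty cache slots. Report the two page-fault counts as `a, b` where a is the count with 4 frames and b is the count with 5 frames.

8, 6

4 frames: F F F F . . . F F F F . → 8 faults.
5 frames: F F F F . . . F . F . . → 6 faults.
6 < 8: adding a frame reduced faults, as is typical.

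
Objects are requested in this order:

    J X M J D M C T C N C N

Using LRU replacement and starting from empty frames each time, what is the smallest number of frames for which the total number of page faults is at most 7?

f=1: 12 faults
f=2: 9 faults
f=3: 7 faults
f=4: 7 faults
f=5: 7 faults
f=6: 7 faults
f=7: 7 faults
Smallest f with faults ≤ 7 is 3.

3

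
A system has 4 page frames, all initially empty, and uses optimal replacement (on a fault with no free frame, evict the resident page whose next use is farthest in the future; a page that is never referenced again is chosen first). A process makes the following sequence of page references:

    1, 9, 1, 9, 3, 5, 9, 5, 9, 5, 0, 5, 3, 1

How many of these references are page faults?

5

1 → fault, frames {1}
9 → fault, frames {1,9}
1 → hit
9 → hit
3 → fault, frames {1,9,3}
5 → fault, frames {1,9,3,5}
9 → hit
5 → hit
9 → hit
5 → hit
0 → fault, evict 9, frames {1,3,5,0}
5 → hit
3 → hit
1 → hit
Page faults: 5.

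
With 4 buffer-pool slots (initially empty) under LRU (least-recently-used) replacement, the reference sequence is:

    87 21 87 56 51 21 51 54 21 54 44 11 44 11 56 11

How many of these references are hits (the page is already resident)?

87: fault, frames {87}
21: fault, frames {87,21}
87: hit
56: fault, frames {21,87,56}
51: fault, frames {21,87,56,51}
21: hit
51: hit
54: fault, evict 87, frames {56,21,51,54}
21: hit
54: hit
44: fault, evict 56, frames {51,21,54,44}
11: fault, evict 51, frames {21,54,44,11}
44: hit
11: hit
56: fault, evict 21, frames {54,44,11,56}
11: hit
Hits: 8.

8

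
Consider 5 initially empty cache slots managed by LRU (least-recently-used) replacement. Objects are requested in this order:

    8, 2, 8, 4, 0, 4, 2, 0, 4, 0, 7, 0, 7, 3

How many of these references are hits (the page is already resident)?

8 → fault, frames {8}
2 → fault, frames {8,2}
8 → hit
4 → fault, frames {2,8,4}
0 → fault, frames {2,8,4,0}
4 → hit
2 → hit
0 → hit
4 → hit
0 → hit
7 → fault, frames {8,2,4,0,7}
0 → hit
7 → hit
3 → fault, evict 8, frames {2,4,0,7,3}
Hits: 8.

8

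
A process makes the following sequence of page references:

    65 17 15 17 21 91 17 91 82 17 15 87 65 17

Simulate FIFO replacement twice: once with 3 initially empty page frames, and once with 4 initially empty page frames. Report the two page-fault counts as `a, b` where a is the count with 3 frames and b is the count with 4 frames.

3 frames: F F F . F F F . F . F F F F → 11 faults.
4 frames: F F F . F F . . F F F F F . → 10 faults.
10 < 11: adding a frame reduced faults, as is typical.

11, 10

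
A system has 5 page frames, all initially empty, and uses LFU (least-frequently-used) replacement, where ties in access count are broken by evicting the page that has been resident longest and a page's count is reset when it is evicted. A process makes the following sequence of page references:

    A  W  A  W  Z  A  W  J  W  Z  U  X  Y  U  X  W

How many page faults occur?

A: miss, frames [A]
W: miss, frames [A, W]
A: hit
W: hit
Z: miss, frames [A, W, Z]
A: hit
W: hit
J: miss, frames [A, W, Z, J]
W: hit
Z: hit
U: miss, frames [A, W, Z, J, U]
X: miss, evict J, frames [A, W, Z, U, X]
Y: miss, evict U, frames [A, W, Z, X, Y]
U: miss, evict X, frames [A, W, Z, Y, U]
X: miss, evict Y, frames [A, W, Z, U, X]
W: hit
Page faults: 9.

9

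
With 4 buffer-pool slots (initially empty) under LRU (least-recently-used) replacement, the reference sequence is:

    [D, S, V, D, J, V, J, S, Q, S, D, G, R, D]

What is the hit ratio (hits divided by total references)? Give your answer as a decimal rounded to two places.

0.43

D -> fault, frames [D]
S -> fault, frames [D, S]
V -> fault, frames [D, S, V]
D -> hit
J -> fault, frames [S, V, D, J]
V -> hit
J -> hit
S -> hit
Q -> fault, evict D, frames [V, J, S, Q]
S -> hit
D -> fault, evict V, frames [J, Q, S, D]
G -> fault, evict J, frames [Q, S, D, G]
R -> fault, evict Q, frames [S, D, G, R]
D -> hit
Hits: 6 of 14 references → 6/14 = 0.4286.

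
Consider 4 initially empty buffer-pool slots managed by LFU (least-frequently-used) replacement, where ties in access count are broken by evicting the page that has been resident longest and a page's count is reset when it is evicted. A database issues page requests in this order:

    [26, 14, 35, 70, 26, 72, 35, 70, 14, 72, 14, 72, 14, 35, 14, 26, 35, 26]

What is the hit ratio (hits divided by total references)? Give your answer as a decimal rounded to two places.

0.44

26 → miss, frames [26]
14 → miss, frames [26, 14]
35 → miss, frames [26, 14, 35]
70 → miss, frames [26, 14, 35, 70]
26 → hit
72 → miss, evict 14, frames [26, 35, 70, 72]
35 → hit
70 → hit
14 → miss, evict 72, frames [26, 35, 70, 14]
72 → miss, evict 14, frames [26, 35, 70, 72]
14 → miss, evict 72, frames [26, 35, 70, 14]
72 → miss, evict 14, frames [26, 35, 70, 72]
14 → miss, evict 72, frames [26, 35, 70, 14]
35 → hit
14 → hit
26 → hit
35 → hit
26 → hit
Hits: 8 of 18 references → 8/18 = 0.4444.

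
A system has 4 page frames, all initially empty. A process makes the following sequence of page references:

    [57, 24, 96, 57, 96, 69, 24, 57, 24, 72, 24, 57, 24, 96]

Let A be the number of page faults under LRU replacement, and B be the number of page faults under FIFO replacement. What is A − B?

Under LRU: F F F . . F . . . F . . . F → 6 faults.
Under FIFO: F F F . . F . . . F . F F F → 8 faults.
A − B = 6 − 8 = -2.

-2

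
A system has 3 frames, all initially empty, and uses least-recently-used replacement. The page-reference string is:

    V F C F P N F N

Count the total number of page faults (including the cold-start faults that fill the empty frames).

V -> miss, frames {V}
F -> miss, frames {V,F}
C -> miss, frames {V,F,C}
F -> hit
P -> miss, evict V, frames {C,F,P}
N -> miss, evict C, frames {F,P,N}
F -> hit
N -> hit
Page faults: 5.

5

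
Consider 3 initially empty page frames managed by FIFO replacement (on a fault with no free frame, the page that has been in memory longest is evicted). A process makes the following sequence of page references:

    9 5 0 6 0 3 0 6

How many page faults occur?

9 -> miss, frames [9]
5 -> miss, frames [9, 5]
0 -> miss, frames [9, 5, 0]
6 -> miss, evict 9, frames [5, 0, 6]
0 -> hit
3 -> miss, evict 5, frames [0, 6, 3]
0 -> hit
6 -> hit
Page faults: 5.

5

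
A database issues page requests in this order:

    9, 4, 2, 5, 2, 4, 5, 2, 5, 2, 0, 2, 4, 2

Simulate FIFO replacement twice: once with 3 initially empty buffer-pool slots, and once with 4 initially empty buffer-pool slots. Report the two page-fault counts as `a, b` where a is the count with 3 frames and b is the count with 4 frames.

3 frames: F F F F . . . . . . F . F F → 7 faults.
4 frames: F F F F . . . . . . F . . . → 5 faults.
5 < 7: adding a frame reduced faults, as is typical.

7, 5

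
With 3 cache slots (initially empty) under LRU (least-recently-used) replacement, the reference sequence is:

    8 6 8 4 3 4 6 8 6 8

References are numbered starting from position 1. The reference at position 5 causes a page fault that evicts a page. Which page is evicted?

6

pos 1: 8: miss, frames {8}
pos 2: 6: miss, frames {8,6}
pos 3: 8: hit
pos 4: 4: miss, frames {6,8,4}
pos 5: 3: miss, evict 6, frames {8,4,3}
At position 5, page 6 is evicted.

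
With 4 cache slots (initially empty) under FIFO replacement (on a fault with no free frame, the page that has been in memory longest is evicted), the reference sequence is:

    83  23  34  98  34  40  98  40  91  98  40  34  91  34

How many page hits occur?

8

83: fault, frames {83}
23: fault, frames {83,23}
34: fault, frames {83,23,34}
98: fault, frames {83,23,34,98}
34: hit
40: fault, evict 83, frames {23,34,98,40}
98: hit
40: hit
91: fault, evict 23, frames {34,98,40,91}
98: hit
40: hit
34: hit
91: hit
34: hit
Hits: 8.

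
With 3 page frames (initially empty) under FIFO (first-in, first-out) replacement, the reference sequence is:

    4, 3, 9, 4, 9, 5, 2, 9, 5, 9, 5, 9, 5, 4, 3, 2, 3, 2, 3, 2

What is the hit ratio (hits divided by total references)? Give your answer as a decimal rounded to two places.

0.65

4 -> miss, frames (4)
3 -> miss, frames (4 3)
9 -> miss, frames (4 3 9)
4 -> hit
9 -> hit
5 -> miss, evict 4, frames (3 9 5)
2 -> miss, evict 3, frames (9 5 2)
9 -> hit
5 -> hit
9 -> hit
5 -> hit
9 -> hit
5 -> hit
4 -> miss, evict 9, frames (5 2 4)
3 -> miss, evict 5, frames (2 4 3)
2 -> hit
3 -> hit
2 -> hit
3 -> hit
2 -> hit
Hits: 13 of 20 references → 13/20 = 0.6500.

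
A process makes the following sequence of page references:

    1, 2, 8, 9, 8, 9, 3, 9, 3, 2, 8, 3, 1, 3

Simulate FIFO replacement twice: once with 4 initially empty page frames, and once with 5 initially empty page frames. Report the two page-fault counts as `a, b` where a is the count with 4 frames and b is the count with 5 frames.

4 frames: F F F F . . F . . . . . F . → 6 faults.
5 frames: F F F F . . F . . . . . . . → 5 faults.
5 < 6: adding a frame reduced faults, as is typical.

6, 5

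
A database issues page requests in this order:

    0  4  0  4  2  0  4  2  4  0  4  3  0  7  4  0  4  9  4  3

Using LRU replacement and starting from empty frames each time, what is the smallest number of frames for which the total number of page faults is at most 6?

5

f=1: 20 faults
f=2: 14 faults
f=3: 8 faults
f=4: 7 faults
f=5: 6 faults
f=6: 6 faults
Smallest f with faults ≤ 6 is 5.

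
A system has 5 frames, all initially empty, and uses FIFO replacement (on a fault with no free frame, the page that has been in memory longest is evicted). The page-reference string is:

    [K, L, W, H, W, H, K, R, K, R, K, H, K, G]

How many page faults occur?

6

K → miss, frames {K}
L → miss, frames {K,L}
W → miss, frames {K,L,W}
H → miss, frames {K,L,W,H}
W → hit
H → hit
K → hit
R → miss, frames {K,L,W,H,R}
K → hit
R → hit
K → hit
H → hit
K → hit
G → miss, evict K, frames {L,W,H,R,G}
Page faults: 6.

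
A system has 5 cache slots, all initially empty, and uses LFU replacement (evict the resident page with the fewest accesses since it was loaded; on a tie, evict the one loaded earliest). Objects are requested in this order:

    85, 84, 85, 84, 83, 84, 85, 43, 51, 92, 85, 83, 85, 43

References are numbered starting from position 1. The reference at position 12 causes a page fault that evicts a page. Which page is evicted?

43

pos 1: 85: miss, frames [85]
pos 2: 84: miss, frames [85, 84]
pos 3: 85: hit
pos 4: 84: hit
pos 5: 83: miss, frames [85, 84, 83]
pos 6: 84: hit
pos 7: 85: hit
pos 8: 43: miss, frames [85, 84, 83, 43]
pos 9: 51: miss, frames [85, 84, 83, 43, 51]
pos 10: 92: miss, evict 83, frames [85, 84, 43, 51, 92]
pos 11: 85: hit
pos 12: 83: miss, evict 43, frames [85, 84, 51, 92, 83]
At position 12, page 43 is evicted.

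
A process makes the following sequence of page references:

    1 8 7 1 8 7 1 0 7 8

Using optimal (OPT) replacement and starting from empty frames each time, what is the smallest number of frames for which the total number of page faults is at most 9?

2

f=1: 10 faults
f=2: 7 faults
f=3: 4 faults
f=4: 4 faults
Smallest f with faults ≤ 9 is 2.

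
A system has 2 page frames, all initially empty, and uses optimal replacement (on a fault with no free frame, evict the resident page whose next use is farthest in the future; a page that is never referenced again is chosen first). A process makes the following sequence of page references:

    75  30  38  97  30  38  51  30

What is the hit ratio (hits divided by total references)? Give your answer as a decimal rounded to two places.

75 → miss, frames {75}
30 → miss, frames {75,30}
38 → miss, evict 75, frames {30,38}
97 → miss, evict 38, frames {30,97}
30 → hit
38 → miss, evict 97, frames {30,38}
51 → miss, evict 38, frames {30,51}
30 → hit
Hits: 2 of 8 references → 2/8 = 0.2500.

0.25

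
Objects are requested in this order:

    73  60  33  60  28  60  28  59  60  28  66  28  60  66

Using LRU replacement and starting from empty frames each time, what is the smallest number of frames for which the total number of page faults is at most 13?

f=1: 14 faults
f=2: 10 faults
f=3: 6 faults
f=4: 6 faults
f=5: 6 faults
f=6: 6 faults
Smallest f with faults ≤ 13 is 2.

2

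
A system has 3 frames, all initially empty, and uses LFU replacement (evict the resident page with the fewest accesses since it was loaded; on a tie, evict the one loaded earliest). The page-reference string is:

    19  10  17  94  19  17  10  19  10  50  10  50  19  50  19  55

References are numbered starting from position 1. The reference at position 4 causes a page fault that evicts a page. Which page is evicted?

19

pos 1: 19 → fault, frames [19]
pos 2: 10 → fault, frames [19, 10]
pos 3: 17 → fault, frames [19, 10, 17]
pos 4: 94 → fault, evict 19, frames [10, 17, 94]
At position 4, page 19 is evicted.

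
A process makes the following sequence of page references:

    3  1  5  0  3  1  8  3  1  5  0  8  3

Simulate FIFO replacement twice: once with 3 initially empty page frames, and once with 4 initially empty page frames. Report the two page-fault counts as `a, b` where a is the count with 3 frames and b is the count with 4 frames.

3 frames: F F F F F F F . . F F . F → 10 faults.
4 frames: F F F F . . F F F F F F F → 11 faults.
11 > 10: adding a frame increased faults — Belady's anomaly.

10, 11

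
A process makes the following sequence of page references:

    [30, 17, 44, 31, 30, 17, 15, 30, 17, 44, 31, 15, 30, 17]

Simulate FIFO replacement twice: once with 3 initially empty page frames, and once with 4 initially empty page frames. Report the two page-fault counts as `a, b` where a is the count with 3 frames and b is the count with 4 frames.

11, 12

3 frames: F F F F F F F . . F F . F F → 11 faults.
4 frames: F F F F . . F F F F F F F F → 12 faults.
12 > 11: adding a frame increased faults — Belady's anomaly.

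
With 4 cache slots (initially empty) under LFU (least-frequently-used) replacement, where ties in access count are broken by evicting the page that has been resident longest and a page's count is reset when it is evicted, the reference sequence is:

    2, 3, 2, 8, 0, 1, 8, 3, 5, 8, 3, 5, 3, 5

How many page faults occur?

7

2 → miss, frames (2)
3 → miss, frames (2 3)
2 → hit
8 → miss, frames (2 3 8)
0 → miss, frames (2 3 8 0)
1 → miss, evict 3, frames (2 8 0 1)
8 → hit
3 → miss, evict 0, frames (2 8 1 3)
5 → miss, evict 1, frames (2 8 3 5)
8 → hit
3 → hit
5 → hit
3 → hit
5 → hit
Page faults: 7.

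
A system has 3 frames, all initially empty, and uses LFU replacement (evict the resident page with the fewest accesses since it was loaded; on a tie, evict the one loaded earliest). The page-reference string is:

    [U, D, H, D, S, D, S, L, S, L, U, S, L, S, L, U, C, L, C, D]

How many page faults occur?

U -> fault, frames (U)
D -> fault, frames (U D)
H -> fault, frames (U D H)
D -> hit
S -> fault, evict U, frames (D H S)
D -> hit
S -> hit
L -> fault, evict H, frames (D S L)
S -> hit
L -> hit
U -> fault, evict L, frames (D S U)
S -> hit
L -> fault, evict U, frames (D S L)
S -> hit
L -> hit
U -> fault, evict L, frames (D S U)
C -> fault, evict U, frames (D S C)
L -> fault, evict C, frames (D S L)
C -> fault, evict L, frames (D S C)
D -> hit
Page faults: 11.

11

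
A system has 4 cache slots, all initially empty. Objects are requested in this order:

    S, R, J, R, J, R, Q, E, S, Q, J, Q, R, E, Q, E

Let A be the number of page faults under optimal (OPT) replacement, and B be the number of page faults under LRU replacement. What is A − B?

Under OPT: F F F . . . F F . . . . F . . . → 6 faults.
Under LRU: F F F . . . F F F . F . F F . . → 9 faults.
A − B = 6 − 9 = -3.

-3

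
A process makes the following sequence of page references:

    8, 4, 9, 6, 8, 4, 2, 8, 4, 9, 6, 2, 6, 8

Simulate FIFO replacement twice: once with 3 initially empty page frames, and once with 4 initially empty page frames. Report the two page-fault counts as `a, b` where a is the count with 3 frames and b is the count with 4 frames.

3 frames: F F F F F F F . . F F . . F → 10 faults.
4 frames: F F F F . . F F F F F F . F → 11 faults.
11 > 10: adding a frame increased faults — Belady's anomaly.

10, 11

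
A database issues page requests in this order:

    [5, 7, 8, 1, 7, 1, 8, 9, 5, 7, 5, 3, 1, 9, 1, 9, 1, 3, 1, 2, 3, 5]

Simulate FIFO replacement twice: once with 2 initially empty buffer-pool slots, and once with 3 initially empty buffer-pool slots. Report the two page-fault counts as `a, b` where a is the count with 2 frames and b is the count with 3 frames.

17, 13

2 frames: F F F F F . F F F F . F F F . . . F F F F F → 17 faults.
3 frames: F F F F . . . F F F . F F F . . . . . F F F → 13 faults.
13 < 17: adding a frame reduced faults, as is typical.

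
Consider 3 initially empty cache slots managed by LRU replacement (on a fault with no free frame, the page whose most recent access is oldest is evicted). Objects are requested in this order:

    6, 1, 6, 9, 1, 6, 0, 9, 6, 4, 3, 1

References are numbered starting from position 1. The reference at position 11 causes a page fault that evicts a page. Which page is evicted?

pos 1: 6: miss, frames {6}
pos 2: 1: miss, frames {6,1}
pos 3: 6: hit
pos 4: 9: miss, frames {1,6,9}
pos 5: 1: hit
pos 6: 6: hit
pos 7: 0: miss, evict 9, frames {1,6,0}
pos 8: 9: miss, evict 1, frames {6,0,9}
pos 9: 6: hit
pos 10: 4: miss, evict 0, frames {9,6,4}
pos 11: 3: miss, evict 9, frames {6,4,3}
At position 11, page 9 is evicted.

9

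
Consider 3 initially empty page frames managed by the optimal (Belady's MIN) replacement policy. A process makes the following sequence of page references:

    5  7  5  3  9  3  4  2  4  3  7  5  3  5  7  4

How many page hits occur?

7

5 → fault, frames {5}
7 → fault, frames {5,7}
5 → hit
3 → fault, frames {5,7,3}
9 → fault, evict 5, frames {7,3,9}
3 → hit
4 → fault, evict 9, frames {7,3,4}
2 → fault, evict 7, frames {3,4,2}
4 → hit
3 → hit
7 → fault, evict 2, frames {3,4,7}
5 → fault, evict 4, frames {3,7,5}
3 → hit
5 → hit
7 → hit
4 → fault, evict 5, frames {3,7,4}
Hits: 7.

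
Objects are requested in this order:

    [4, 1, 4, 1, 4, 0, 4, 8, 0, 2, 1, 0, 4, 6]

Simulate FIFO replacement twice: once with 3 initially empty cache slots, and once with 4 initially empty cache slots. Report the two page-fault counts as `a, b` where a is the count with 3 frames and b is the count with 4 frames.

9, 7

3 frames: F F . . . F . F . F F F F F → 9 faults.
4 frames: F F . . . F . F . F . . F F → 7 faults.
7 < 9: adding a frame reduced faults, as is typical.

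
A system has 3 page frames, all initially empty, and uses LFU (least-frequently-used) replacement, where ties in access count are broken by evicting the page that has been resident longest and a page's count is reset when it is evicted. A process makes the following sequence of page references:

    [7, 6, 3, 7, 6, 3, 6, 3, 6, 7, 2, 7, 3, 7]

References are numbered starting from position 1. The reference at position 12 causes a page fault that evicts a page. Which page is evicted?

pos 1: 7: fault, frames (7)
pos 2: 6: fault, frames (7 6)
pos 3: 3: fault, frames (7 6 3)
pos 4: 7: hit
pos 5: 6: hit
pos 6: 3: hit
pos 7: 6: hit
pos 8: 3: hit
pos 9: 6: hit
pos 10: 7: hit
pos 11: 2: fault, evict 7, frames (6 3 2)
pos 12: 7: fault, evict 2, frames (6 3 7)
At position 12, page 2 is evicted.

2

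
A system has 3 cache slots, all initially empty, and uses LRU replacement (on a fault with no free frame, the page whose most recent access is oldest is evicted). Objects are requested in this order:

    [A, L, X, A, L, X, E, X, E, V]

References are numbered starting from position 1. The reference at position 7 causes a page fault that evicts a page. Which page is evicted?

A

pos 1: A → fault, frames [A]
pos 2: L → fault, frames [A, L]
pos 3: X → fault, frames [A, L, X]
pos 4: A → hit
pos 5: L → hit
pos 6: X → hit
pos 7: E → fault, evict A, frames [L, X, E]
At position 7, page A is evicted.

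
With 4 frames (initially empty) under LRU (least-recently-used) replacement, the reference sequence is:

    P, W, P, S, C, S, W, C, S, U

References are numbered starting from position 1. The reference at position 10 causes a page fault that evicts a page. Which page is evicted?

P

pos 1: P -> miss, frames (P)
pos 2: W -> miss, frames (P W)
pos 3: P -> hit
pos 4: S -> miss, frames (W P S)
pos 5: C -> miss, frames (W P S C)
pos 6: S -> hit
pos 7: W -> hit
pos 8: C -> hit
pos 9: S -> hit
pos 10: U -> miss, evict P, frames (W C S U)
At position 10, page P is evicted.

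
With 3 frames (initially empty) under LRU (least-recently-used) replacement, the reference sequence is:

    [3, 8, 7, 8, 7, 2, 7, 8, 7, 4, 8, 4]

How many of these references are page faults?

5

3 → fault, frames [3]
8 → fault, frames [3, 8]
7 → fault, frames [3, 8, 7]
8 → hit
7 → hit
2 → fault, evict 3, frames [8, 7, 2]
7 → hit
8 → hit
7 → hit
4 → fault, evict 2, frames [8, 7, 4]
8 → hit
4 → hit
Page faults: 5.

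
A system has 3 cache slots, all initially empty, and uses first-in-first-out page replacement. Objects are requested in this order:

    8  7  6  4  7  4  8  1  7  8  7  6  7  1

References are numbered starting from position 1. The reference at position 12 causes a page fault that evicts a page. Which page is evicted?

pos 1: 8 → miss, frames {8}
pos 2: 7 → miss, frames {8,7}
pos 3: 6 → miss, frames {8,7,6}
pos 4: 4 → miss, evict 8, frames {7,6,4}
pos 5: 7 → hit
pos 6: 4 → hit
pos 7: 8 → miss, evict 7, frames {6,4,8}
pos 8: 1 → miss, evict 6, frames {4,8,1}
pos 9: 7 → miss, evict 4, frames {8,1,7}
pos 10: 8 → hit
pos 11: 7 → hit
pos 12: 6 → miss, evict 8, frames {1,7,6}
At position 12, page 8 is evicted.

8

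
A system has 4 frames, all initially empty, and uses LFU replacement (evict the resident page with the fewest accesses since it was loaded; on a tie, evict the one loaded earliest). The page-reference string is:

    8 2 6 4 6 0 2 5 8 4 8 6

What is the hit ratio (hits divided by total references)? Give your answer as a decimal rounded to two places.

0.33

8: miss, frames (8)
2: miss, frames (8 2)
6: miss, frames (8 2 6)
4: miss, frames (8 2 6 4)
6: hit
0: miss, evict 8, frames (2 6 4 0)
2: hit
5: miss, evict 4, frames (2 6 0 5)
8: miss, evict 0, frames (2 6 5 8)
4: miss, evict 5, frames (2 6 8 4)
8: hit
6: hit
Hits: 4 of 12 references → 4/12 = 0.3333.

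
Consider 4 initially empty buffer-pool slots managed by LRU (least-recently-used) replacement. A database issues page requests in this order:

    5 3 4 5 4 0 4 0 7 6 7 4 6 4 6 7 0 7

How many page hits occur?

5 -> miss, frames (5)
3 -> miss, frames (5 3)
4 -> miss, frames (5 3 4)
5 -> hit
4 -> hit
0 -> miss, frames (3 5 4 0)
4 -> hit
0 -> hit
7 -> miss, evict 3, frames (5 4 0 7)
6 -> miss, evict 5, frames (4 0 7 6)
7 -> hit
4 -> hit
6 -> hit
4 -> hit
6 -> hit
7 -> hit
0 -> hit
7 -> hit
Hits: 12.

12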